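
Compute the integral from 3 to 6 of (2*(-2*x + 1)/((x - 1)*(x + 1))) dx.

Factor the denominator: x**2 - 1 = (x + 1)(x - 1).
Partial fractions: 2*(-2*x + 1)/((x - 1)*(x + 1)) = -3/(x + 1) - 1/(x - 1).
An antiderivative is F(x) = -log(x - 1) - 3*log(x + 1).
Then F(6) - F(3) = (-3*log(7) - log(5)) - (-7*log(2)) = -3*log(7) - log(5) + 7*log(2).

-3*log(7) - log(5) + 7*log(2)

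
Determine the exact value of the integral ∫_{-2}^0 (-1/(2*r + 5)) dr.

-log(5)/2

An antiderivative is F(r) = -log(2*r + 5)/2.
Then F(0) - F(-2) = (-log(5)/2) - (0) = -log(5)/2.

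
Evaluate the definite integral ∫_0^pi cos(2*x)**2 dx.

Use the identity cos^2(2*x) = (1 + cos(4*x))/2.
An antiderivative is F(x) = x/2 + sin(4*x)/8.
Then F(pi) - F(0) = (pi/2) - (0) = pi/2.

pi/2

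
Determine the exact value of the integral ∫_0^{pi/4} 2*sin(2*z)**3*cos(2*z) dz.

1/4

Let u = sin(2*z), so du = 2*cos(2*z) dz. When z = 0, u = 0; when z = pi/4, u = 1.
The integral becomes ∫ u**3 du from 0 to 1, with antiderivative u**4/4.
Back in z: F(z) = sin(2*z)**4/4.
Then F(pi/4) - F(0) = (1/4) - (0) = 1/4.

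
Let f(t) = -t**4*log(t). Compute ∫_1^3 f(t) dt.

242/25 - 243*log(3)/5

Integrate by parts once (u = ln t, dv = -t**4 dt).
An antiderivative is F(t) = -t**5*(5*log(t) - 1)/25.
Then F(3) - F(1) = (243/25 - 243*log(3)/5) - (1/25) = 242/25 - 243*log(3)/5.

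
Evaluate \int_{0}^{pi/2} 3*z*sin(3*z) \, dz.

Integrate by parts once (u = z, dv = 3*sin(3*z) dz).
An antiderivative is F(z) = -z*cos(3*z) + sin(3*z)/3.
Then F(pi/2) - F(0) = (-1/3) - (0) = -1/3.

-1/3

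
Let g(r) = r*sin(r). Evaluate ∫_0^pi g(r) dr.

pi

Integrate by parts once (u = r, dv = sin(r) dr).
An antiderivative is F(r) = -r*cos(r) + sin(r).
Then F(pi) - F(0) = (pi) - (0) = pi.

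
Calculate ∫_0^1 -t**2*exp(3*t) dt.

Integrate by parts twice (u = t^2, dv = -exp(3*t) dt).
An antiderivative is F(t) = (-9*t**2 + 6*t - 2)*exp(3*t)/27.
Then F(1) - F(0) = (-5*exp(3)/27) - (-2/27) = 2/27 - 5*exp(3)/27.

2/27 - 5*exp(3)/27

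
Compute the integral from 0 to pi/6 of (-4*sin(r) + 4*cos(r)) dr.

-2 + 2*sqrt(3)

An antiderivative is F(r) = 4*sin(r) + 4*cos(r).
Then F(pi/6) - F(0) = (2 + 2*sqrt(3)) - (4) = -2 + 2*sqrt(3).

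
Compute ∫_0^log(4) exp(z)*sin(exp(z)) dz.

Let u = exp(z), so du = exp(z) dz. When z = 0, u = 1; when z = log(4), u = 4.
The integral becomes ∫ sin(u) du from 1 to 4, with antiderivative -cos(u).
Back in z: F(z) = -cos(exp(z)).
Then F(log(4)) - F(0) = (-cos(4)) - (-cos(1)) = cos(1) - cos(4).

cos(1) - cos(4)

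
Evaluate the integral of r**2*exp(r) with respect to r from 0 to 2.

Integrate by parts twice (u = r^2, dv = exp(r) dr).
An antiderivative is F(r) = (r**2 - 2*r + 2)*exp(r).
Then F(2) - F(0) = (2*exp(2)) - (2) = -2 + 2*exp(2).

-2 + 2*exp(2)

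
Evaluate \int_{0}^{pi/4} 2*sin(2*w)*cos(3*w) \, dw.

Use the identity sin(2*w)cos(3*w) = [sin(5*w) + sin(-w)]/2.
An antiderivative is F(w) = cos(w) - cos(5*w)/5.
Then F(pi/4) - F(0) = (3*sqrt(2)/5) - (4/5) = -4/5 + 3*sqrt(2)/5.

-4/5 + 3*sqrt(2)/5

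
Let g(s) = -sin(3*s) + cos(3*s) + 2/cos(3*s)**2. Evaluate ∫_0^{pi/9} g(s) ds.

-1/6 + 5*sqrt(3)/6

An antiderivative is F(s) = sin(3*s)/3 + cos(3*s)/3 + 2*tan(3*s)/3.
Then F(pi/9) - F(0) = (1/6 + 5*sqrt(3)/6) - (1/3) = -1/6 + 5*sqrt(3)/6.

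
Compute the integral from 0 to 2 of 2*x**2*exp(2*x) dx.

Integrate by parts twice (u = x^2, dv = 2*exp(2*x) dx).
An antiderivative is F(x) = (2*x**2 - 2*x + 1)*exp(2*x)/2.
Then F(2) - F(0) = (5*exp(4)/2) - (1/2) = -1/2 + 5*exp(4)/2.

-1/2 + 5*exp(4)/2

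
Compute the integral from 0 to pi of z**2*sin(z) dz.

-4 + pi**2

Integrate by parts twice (u = z^2, dv = sin(z) dz).
An antiderivative is F(z) = -z**2*cos(z) + 2*z*sin(z) + 2*cos(z).
Then F(pi) - F(0) = (-2 + pi**2) - (2) = -4 + pi**2.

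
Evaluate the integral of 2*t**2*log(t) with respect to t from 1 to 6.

-430/9 + 144*log(2) + 144*log(3)

Integrate by parts once (u = ln t, dv = 2*t**2 dt).
An antiderivative is F(t) = 2*t**3*(3*log(t) - 1)/9.
Then F(6) - F(1) = (-48 + 144*log(2) + 144*log(3)) - (-2/9) = -430/9 + 144*log(2) + 144*log(3).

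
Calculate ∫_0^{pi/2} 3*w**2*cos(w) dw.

-6 + 3*pi**2/4

Integrate by parts twice (u = w^2, dv = 3*cos(w) dw).
An antiderivative is F(w) = 3*w**2*sin(w) + 6*w*cos(w) - 6*sin(w).
Then F(pi/2) - F(0) = (-6 + 3*pi**2/4) - (0) = -6 + 3*pi**2/4.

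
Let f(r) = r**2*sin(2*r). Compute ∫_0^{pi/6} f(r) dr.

-1/8 - pi**2/144 + sqrt(3)*pi/24

Integrate by parts twice (u = r^2, dv = sin(2*r) dr).
An antiderivative is F(r) = -r**2*cos(2*r)/2 + r*sin(2*r)/2 + cos(2*r)/4.
Then F(pi/6) - F(0) = (-pi**2/144 + 1/8 + sqrt(3)*pi/24) - (1/4) = -1/8 - pi**2/144 + sqrt(3)*pi/24.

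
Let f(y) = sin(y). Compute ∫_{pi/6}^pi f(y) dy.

sqrt(3)/2 + 1

An antiderivative is F(y) = -cos(y).
Then F(pi) - F(pi/6) = (1) - (-sqrt(3)/2) = sqrt(3)/2 + 1.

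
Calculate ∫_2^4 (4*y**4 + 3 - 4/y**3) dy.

31969/40

By the power rule, an antiderivative is F(y) = 4*y**5/5 + 3*y + 2/y**2.
Then F(4) - F(2) = (33253/40) - (321/10) = 31969/40.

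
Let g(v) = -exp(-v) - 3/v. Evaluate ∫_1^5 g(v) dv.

An antiderivative is F(v) = -3*log(v) + exp(-v).
Then F(5) - F(1) = (-3*log(5) + exp(-5)) - (exp(-1)) = -3*log(5) - exp(-1) + exp(-5).

-3*log(5) - exp(-1) + exp(-5)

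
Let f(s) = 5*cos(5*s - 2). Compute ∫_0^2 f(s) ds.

sin(2) + sin(8)

Let u = 5*s - 2, so du = 5 ds. When s = 0, u = -2; when s = 2, u = 8.
The integral becomes ∫ cos(u) du from -2 to 8, with antiderivative sin(u).
Back in s: F(s) = sin(5*s - 2).
Then F(2) - F(0) = (sin(8)) - (-sin(2)) = sin(2) + sin(8).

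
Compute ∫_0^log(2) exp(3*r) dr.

7/3

Let u = exp(r), so du = exp(r) dr. When r = 0, u = 1; when r = log(2), u = 2.
The integral becomes ∫ u**2 du from 1 to 2, with antiderivative u**3/3.
Back in r: F(r) = exp(3*r)/3.
Then F(log(2)) - F(0) = (8/3) - (1/3) = 7/3.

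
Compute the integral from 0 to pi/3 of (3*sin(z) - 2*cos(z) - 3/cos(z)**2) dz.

3/2 - 4*sqrt(3)

An antiderivative is F(z) = -2*sin(z) - 3*cos(z) - 3*tan(z).
Then F(pi/3) - F(0) = (-4*sqrt(3) - 3/2) - (-3) = 3/2 - 4*sqrt(3).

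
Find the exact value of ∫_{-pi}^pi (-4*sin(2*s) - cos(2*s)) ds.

An antiderivative is F(s) = -sin(2*s)/2 + 2*cos(2*s).
Then F(pi) - F(-pi) = (2) - (2) = 0.

0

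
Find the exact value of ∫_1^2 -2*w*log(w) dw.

3/2 - log(16)

Integrate by parts once (u = ln w, dv = -2*w dw).
An antiderivative is F(w) = -w**2*(2*log(w) - 1)/2.
Then F(2) - F(1) = (2 - log(16)) - (1/2) = 3/2 - log(16).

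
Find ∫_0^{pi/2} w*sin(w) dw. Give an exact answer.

1

Integrate by parts once (u = w, dv = sin(w) dw).
An antiderivative is F(w) = -w*cos(w) + sin(w).
Then F(pi/2) - F(0) = (1) - (0) = 1.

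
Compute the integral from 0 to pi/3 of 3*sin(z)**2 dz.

Use the identity sin^2(z) = (1 - cos(2*z))/2.
An antiderivative is F(z) = 3*z/2 - 3*sin(2*z)/4.
Then F(pi/3) - F(0) = (-3*sqrt(3)/8 + pi/2) - (0) = -3*sqrt(3)/8 + pi/2.

-3*sqrt(3)/8 + pi/2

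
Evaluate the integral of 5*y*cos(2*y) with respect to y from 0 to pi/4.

Integrate by parts once (u = y, dv = 5*cos(2*y) dy).
An antiderivative is F(y) = 5*y*sin(2*y)/2 + 5*cos(2*y)/4.
Then F(pi/4) - F(0) = (5*pi/8) - (5/4) = -5/4 + 5*pi/8.

-5/4 + 5*pi/8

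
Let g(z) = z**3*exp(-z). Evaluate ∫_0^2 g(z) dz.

6 - 38*exp(-2)

Integrate by parts 3 times (u = z^3, dv = exp(-z) dz).
An antiderivative is F(z) = (-z**3 - 3*z**2 - 6*z - 6)*exp(-z).
Then F(2) - F(0) = (-38*exp(-2)) - (-6) = 6 - 38*exp(-2).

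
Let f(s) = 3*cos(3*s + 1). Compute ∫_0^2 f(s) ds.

Let u = 3*s + 1, so du = 3 ds. When s = 0, u = 1; when s = 2, u = 7.
The integral becomes ∫ cos(u) du from 1 to 7, with antiderivative sin(u).
Back in s: F(s) = sin(3*s + 1).
Then F(2) - F(0) = (sin(7)) - (sin(1)) = -sin(1) + sin(7).

-sin(1) + sin(7)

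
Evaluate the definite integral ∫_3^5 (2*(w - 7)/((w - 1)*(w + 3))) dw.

Factor the denominator: w**2 + 2*w - 3 = (w + 3)(w - 1).
Partial fractions: 2*(w - 7)/((w - 1)*(w + 3)) = 5/(w + 3) - 3/(w - 1).
An antiderivative is F(w) = -3*log(w - 1) + 5*log(w + 3).
Then F(5) - F(3) = (9*log(2)) - (2*log(2) + 5*log(3)) = -5*log(3) + 7*log(2).

-5*log(3) + 7*log(2)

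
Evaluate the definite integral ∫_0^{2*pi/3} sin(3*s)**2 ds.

pi/3

Use the identity sin^2(3*s) = (1 - cos(6*s))/2.
An antiderivative is F(s) = s/2 - sin(6*s)/12.
Then F(2*pi/3) - F(0) = (pi/3) - (0) = pi/3.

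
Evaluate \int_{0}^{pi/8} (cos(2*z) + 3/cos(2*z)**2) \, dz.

sqrt(2)/4 + 3/2

An antiderivative is F(z) = sin(2*z)/2 + 3*tan(2*z)/2.
Then F(pi/8) - F(0) = (sqrt(2)/4 + 3/2) - (0) = sqrt(2)/4 + 3/2.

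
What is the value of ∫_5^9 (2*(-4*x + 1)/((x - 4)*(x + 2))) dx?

-5*log(5) - 3*log(11) + 3*log(7)

Factor the denominator: x**2 - 2*x - 8 = (x + 2)(x - 4).
Partial fractions: 2*(-4*x + 1)/((x - 4)*(x + 2)) = -3/(x + 2) - 5/(x - 4).
An antiderivative is F(x) = -5*log(x - 4) - 3*log(x + 2).
Then F(9) - F(5) = (-5*log(5) - 3*log(11)) - (-3*log(7)) = -5*log(5) - 3*log(11) + 3*log(7).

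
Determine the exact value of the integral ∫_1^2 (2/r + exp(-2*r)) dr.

(-1 + exp(2) + 4*exp(4)*log(2))*exp(-4)/2

An antiderivative is F(r) = 2*log(r) - exp(-2*r)/2.
Then F(2) - F(1) = (-exp(-4)/2 + 2*log(2)) - (-exp(-2)/2) = (-1 + exp(2) + 4*exp(4)*log(2))*exp(-4)/2.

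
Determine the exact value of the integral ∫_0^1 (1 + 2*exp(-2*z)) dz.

2 - exp(-2)

An antiderivative is F(z) = z - exp(-2*z).
Then F(1) - F(0) = (1 - exp(-2)) - (-1) = 2 - exp(-2).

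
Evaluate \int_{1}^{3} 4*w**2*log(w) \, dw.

Integrate by parts once (u = ln w, dv = 4*w**2 dw).
An antiderivative is F(w) = 4*w**3*(3*log(w) - 1)/9.
Then F(3) - F(1) = (-12 + 36*log(3)) - (-4/9) = -104/9 + 36*log(3).

-104/9 + 36*log(3)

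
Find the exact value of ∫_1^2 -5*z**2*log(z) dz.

Integrate by parts once (u = ln z, dv = -5*z**2 dz).
An antiderivative is F(z) = -5*z**3*(3*log(z) - 1)/9.
Then F(2) - F(1) = (40/9 - 40*log(2)/3) - (5/9) = 35/9 - 40*log(2)/3.

35/9 - 40*log(2)/3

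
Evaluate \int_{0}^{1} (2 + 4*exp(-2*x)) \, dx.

4 - 2*exp(-2)

An antiderivative is F(x) = 2*x - 2*exp(-2*x).
Then F(1) - F(0) = (2 - 2*exp(-2)) - (-2) = 4 - 2*exp(-2).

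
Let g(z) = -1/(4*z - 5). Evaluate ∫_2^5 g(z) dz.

An antiderivative is F(z) = -log(4*z - 5)/4.
Then F(5) - F(2) = (-log(15)/4) - (-log(3)/4) = -log(15)/4 + log(3)/4.

-log(15)/4 + log(3)/4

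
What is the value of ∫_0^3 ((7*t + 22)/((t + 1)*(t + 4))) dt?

Factor the denominator: t**2 + 5*t + 4 = (t + 4)(t + 1).
Partial fractions: (7*t + 22)/((t + 1)*(t + 4)) = 2/(t + 4) + 5/(t + 1).
An antiderivative is F(t) = 5*log(t + 1) + 2*log(t + 4).
Then F(3) - F(0) = (2*log(7) + 10*log(2)) - (log(16)) = 2*log(7) + 6*log(2).

2*log(7) + 6*log(2)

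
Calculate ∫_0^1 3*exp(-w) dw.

An antiderivative is F(w) = -3*exp(-w).
Then F(1) - F(0) = (-3*exp(-1)) - (-3) = 3 - 3*exp(-1).

3 - 3*exp(-1)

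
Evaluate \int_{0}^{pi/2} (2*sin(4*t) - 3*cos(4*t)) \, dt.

An antiderivative is F(t) = -3*sin(4*t)/4 - cos(4*t)/2.
Then F(pi/2) - F(0) = (-1/2) - (-1/2) = 0.

0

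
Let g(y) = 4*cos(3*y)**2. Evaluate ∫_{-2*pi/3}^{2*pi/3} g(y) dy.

Use the identity cos^2(3*y) = (1 + cos(6*y))/2.
An antiderivative is F(y) = 2*y + sin(6*y)/3.
Then F(2*pi/3) - F(-2*pi/3) = (4*pi/3) - (-4*pi/3) = 8*pi/3.

8*pi/3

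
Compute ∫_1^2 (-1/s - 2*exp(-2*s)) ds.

An antiderivative is F(s) = -log(s) + exp(-2*s).
Then F(2) - F(1) = (-log(2) + exp(-4)) - (exp(-2)) = -log(2) - exp(-2) + exp(-4).

-log(2) - exp(-2) + exp(-4)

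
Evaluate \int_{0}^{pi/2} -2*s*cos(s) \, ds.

2 - pi

Integrate by parts once (u = s, dv = -2*cos(s) ds).
An antiderivative is F(s) = -2*s*sin(s) - 2*cos(s).
Then F(pi/2) - F(0) = (-pi) - (-2) = 2 - pi.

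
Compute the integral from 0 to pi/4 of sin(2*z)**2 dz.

Use the identity sin^2(2*z) = (1 - cos(4*z))/2.
An antiderivative is F(z) = z/2 - sin(4*z)/8.
Then F(pi/4) - F(0) = (pi/8) - (0) = pi/8.

pi/8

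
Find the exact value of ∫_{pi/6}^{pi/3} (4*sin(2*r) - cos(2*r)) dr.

An antiderivative is F(r) = -sin(2*r)/2 - 2*cos(2*r).
Then F(pi/3) - F(pi/6) = (1 - sqrt(3)/4) - (-1 - sqrt(3)/4) = 2.

2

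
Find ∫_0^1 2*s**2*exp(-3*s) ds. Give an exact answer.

Integrate by parts twice (u = s^2, dv = 2*exp(-3*s) ds).
An antiderivative is F(s) = (-18*s**2 - 12*s - 4)*exp(-3*s)/27.
Then F(1) - F(0) = (-34*exp(-3)/27) - (-4/27) = 4/27 - 34*exp(-3)/27.

4/27 - 34*exp(-3)/27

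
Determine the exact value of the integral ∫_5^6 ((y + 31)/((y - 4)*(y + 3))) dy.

-8*log(3) + 17*log(2)

Factor the denominator: y**2 - y - 12 = (y + 3)(y - 4).
Partial fractions: (y + 31)/((y - 4)*(y + 3)) = -4/(y + 3) + 5/(y - 4).
An antiderivative is F(y) = 5*log(y - 4) - 4*log(y + 3).
Then F(6) - F(5) = (-8*log(3) + 5*log(2)) - (-12*log(2)) = -8*log(3) + 17*log(2).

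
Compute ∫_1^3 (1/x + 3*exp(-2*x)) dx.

-3*exp(-6)/2 + 3*exp(-2)/2 + log(3)

An antiderivative is F(x) = log(x) - 3*exp(-2*x)/2.
Then F(3) - F(1) = (-3*exp(-6)/2 + log(3)) - (-3*exp(-2)/2) = -3*exp(-6)/2 + 3*exp(-2)/2 + log(3).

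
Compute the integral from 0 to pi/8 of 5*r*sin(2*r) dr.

Integrate by parts once (u = r, dv = 5*sin(2*r) dr).
An antiderivative is F(r) = -5*r*cos(2*r)/2 + 5*sin(2*r)/4.
Then F(pi/8) - F(0) = (5*sqrt(2)*(4 - pi)/32) - (0) = 5*sqrt(2)*(4 - pi)/32.

5*sqrt(2)*(4 - pi)/32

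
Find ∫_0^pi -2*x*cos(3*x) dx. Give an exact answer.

4/9

Integrate by parts once (u = x, dv = -2*cos(3*x) dx).
An antiderivative is F(x) = -2*x*sin(3*x)/3 - 2*cos(3*x)/9.
Then F(pi) - F(0) = (2/9) - (-2/9) = 4/9.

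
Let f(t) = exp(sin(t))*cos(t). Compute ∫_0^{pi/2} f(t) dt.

Let u = sin(t), so du = cos(t) dt. When t = 0, u = 0; when t = pi/2, u = 1.
The integral becomes ∫ exp(u) du from 0 to 1, with antiderivative exp(u).
Back in t: F(t) = exp(sin(t)).
Then F(pi/2) - F(0) = (E) - (1) = -1 + E.

-1 + E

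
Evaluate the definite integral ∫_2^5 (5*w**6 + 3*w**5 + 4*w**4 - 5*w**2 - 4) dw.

By the power rule, an antiderivative is F(w) = 5*w**7/7 + w**6/2 + 4*w**5/5 - 5*w**3/3 - 4*w.
Then F(5) - F(2) = (2767285/42) - (13408/105) = 4603203/70.

4603203/70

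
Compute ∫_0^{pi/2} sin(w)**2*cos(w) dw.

1/3

Let u = sin(w), so du = cos(w) dw. When w = 0, u = 0; when w = pi/2, u = 1.
The integral becomes ∫ u**2 du from 0 to 1, with antiderivative u**3/3.
Back in w: F(w) = sin(w)**3/3.
Then F(pi/2) - F(0) = (1/3) - (0) = 1/3.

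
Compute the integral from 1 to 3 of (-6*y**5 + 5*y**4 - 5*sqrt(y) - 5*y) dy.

By the power rule, an antiderivative is F(y) = -y**6 + y**5 - 10*y**(3/2)/3 - 5*y**2/2.
Then F(3) - F(1) = (-1017/2 - 10*sqrt(3)) - (-35/6) = -1508/3 - 10*sqrt(3).

-1508/3 - 10*sqrt(3)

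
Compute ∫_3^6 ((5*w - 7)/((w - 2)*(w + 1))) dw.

Factor the denominator: w**2 - w - 2 = (w + 1)(w - 2).
Partial fractions: (5*w - 7)/((w - 2)*(w + 1)) = 4/(w + 1) + 1/(w - 2).
An antiderivative is F(w) = log(w - 2) + 4*log(w + 1).
Then F(6) - F(3) = (2*log(2) + 4*log(7)) - (8*log(2)) = -6*log(2) + 4*log(7).

-6*log(2) + 4*log(7)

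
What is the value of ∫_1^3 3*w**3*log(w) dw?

-15 + 243*log(3)/4

Integrate by parts once (u = ln w, dv = 3*w**3 dw).
An antiderivative is F(w) = 3*w**4*(4*log(w) - 1)/16.
Then F(3) - F(1) = (-243/16 + 243*log(3)/4) - (-3/16) = -15 + 243*log(3)/4.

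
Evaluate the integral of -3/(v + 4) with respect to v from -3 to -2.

An antiderivative is F(v) = -3*log(v + 4).
Then F(-2) - F(-3) = (-log(8)) - (0) = -log(8).

-log(8)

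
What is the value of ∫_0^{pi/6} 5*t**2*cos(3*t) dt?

Integrate by parts twice (u = t^2, dv = 5*cos(3*t) dt).
An antiderivative is F(t) = 5*t**2*sin(3*t)/3 + 10*t*cos(3*t)/9 - 10*sin(3*t)/27.
Then F(pi/6) - F(0) = (-10/27 + 5*pi**2/108) - (0) = -10/27 + 5*pi**2/108.

-10/27 + 5*pi**2/108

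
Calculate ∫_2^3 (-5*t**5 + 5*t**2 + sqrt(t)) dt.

-1045/2 - 4*sqrt(2)/3 + 2*sqrt(3)

By the power rule, an antiderivative is F(t) = -5*t**6/6 + 2*t**(3/2)/3 + 5*t**3/3.
Then F(3) - F(2) = (-1125/2 + 2*sqrt(3)) - (-40 + 4*sqrt(2)/3) = -1045/2 - 4*sqrt(2)/3 + 2*sqrt(3).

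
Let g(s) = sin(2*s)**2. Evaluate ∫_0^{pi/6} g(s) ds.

Use the identity sin^2(2*s) = (1 - cos(4*s))/2.
An antiderivative is F(s) = s/2 - sin(4*s)/8.
Then F(pi/6) - F(0) = (-sqrt(3)/16 + pi/12) - (0) = -sqrt(3)/16 + pi/12.

-sqrt(3)/16 + pi/12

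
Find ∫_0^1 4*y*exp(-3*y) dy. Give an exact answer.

Integrate by parts once (u = y, dv = 4*exp(-3*y) dy).
An antiderivative is F(y) = (-12*y - 4)*exp(-3*y)/9.
Then F(1) - F(0) = (-16*exp(-3)/9) - (-4/9) = 4/9 - 16*exp(-3)/9.

4/9 - 16*exp(-3)/9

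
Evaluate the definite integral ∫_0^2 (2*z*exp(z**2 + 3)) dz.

-exp(3) + exp(7)

Let u = z**2 + 3, so du = 2*z dz. When z = 0, u = 3; when z = 2, u = 7.
The integral becomes ∫ exp(u) du from 3 to 7, with antiderivative exp(u).
Back in z: F(z) = exp(z**2 + 3).
Then F(2) - F(0) = (exp(7)) - (exp(3)) = -exp(3) + exp(7).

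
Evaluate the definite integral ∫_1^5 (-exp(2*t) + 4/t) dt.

An antiderivative is F(t) = -exp(2*t)/2 + 4*log(t).
Then F(5) - F(1) = (-exp(10)/2 + 4*log(5)) - (-exp(2)/2) = -exp(10)/2 + exp(2)/2 + 4*log(5).

-exp(10)/2 + exp(2)/2 + 4*log(5)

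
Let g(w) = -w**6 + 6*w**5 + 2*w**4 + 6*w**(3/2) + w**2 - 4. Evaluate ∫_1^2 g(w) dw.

48*sqrt(2)/5 + 1117/21

By the power rule, an antiderivative is F(w) = -w**7/7 + w**6 + 12*w**(5/2)/5 + 2*w**5/5 + w**3/3 - 4*w.
Then F(2) - F(1) = (48*sqrt(2)/5 + 5584/105) - (-1/105) = 48*sqrt(2)/5 + 1117/21.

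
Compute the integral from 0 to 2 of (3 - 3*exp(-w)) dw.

An antiderivative is F(w) = 3*w + 3*exp(-w).
Then F(2) - F(0) = (3*exp(-2) + 6) - (3) = 3*exp(-2) + 3.

3*exp(-2) + 3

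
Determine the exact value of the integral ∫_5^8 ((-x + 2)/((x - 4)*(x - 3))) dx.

Factor the denominator: x**2 - 7*x + 12 = (x - 3)(x - 4).
Partial fractions: (-x + 2)/((x - 4)*(x - 3)) = 1/(x - 3) - 2/(x - 4).
An antiderivative is F(x) = -2*log(x - 4) + log(x - 3).
Then F(8) - F(5) = (log(5/16)) - (log(2)) = log(5/32).

log(5/32)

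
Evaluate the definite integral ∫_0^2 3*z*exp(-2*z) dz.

Integrate by parts once (u = z, dv = 3*exp(-2*z) dz).
An antiderivative is F(z) = (-6*z - 3)*exp(-2*z)/4.
Then F(2) - F(0) = (-15*exp(-4)/4) - (-3/4) = 3/4 - 15*exp(-4)/4.

3/4 - 15*exp(-4)/4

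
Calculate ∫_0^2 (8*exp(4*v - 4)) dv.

Let u = 4*v - 4, so du = 4 dv. When v = 0, u = -4; when v = 2, u = 4.
The integral becomes 2·∫ exp(u) du from -4 to 4, with antiderivative 2*exp(u).
Back in v: F(v) = 2*exp(4*v - 4).
Then F(2) - F(0) = (2*exp(4)) - (2*exp(-4)) = 4*sinh(4).

4*sinh(4)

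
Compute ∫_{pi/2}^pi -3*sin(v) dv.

An antiderivative is F(v) = 3*cos(v).
Then F(pi) - F(pi/2) = (-3) - (0) = -3.

-3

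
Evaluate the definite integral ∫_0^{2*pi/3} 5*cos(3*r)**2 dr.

5*pi/3

Use the identity cos^2(3*r) = (1 + cos(6*r))/2.
An antiderivative is F(r) = 5*r/2 + 5*sin(6*r)/12.
Then F(2*pi/3) - F(0) = (5*pi/3) - (0) = 5*pi/3.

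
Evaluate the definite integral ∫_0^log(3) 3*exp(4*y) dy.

60

Let u = exp(y), so du = exp(y) dy. When y = 0, u = 1; when y = log(3), u = 3.
The integral becomes 3·∫ u**3 du from 1 to 3, with antiderivative 3*u**4/4.
Back in y: F(y) = 3*exp(4*y)/4.
Then F(log(3)) - F(0) = (243/4) - (3/4) = 60.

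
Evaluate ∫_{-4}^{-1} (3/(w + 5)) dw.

An antiderivative is F(w) = 3*log(w + 5).
Then F(-1) - F(-4) = (log(64)) - (0) = log(64).

log(64)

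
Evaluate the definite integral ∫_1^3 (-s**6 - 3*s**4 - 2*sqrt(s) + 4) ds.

-47056/105 - 4*sqrt(3)

By the power rule, an antiderivative is F(s) = -s**7/7 - 3*s**5/5 - 4*s**(3/2)/3 + 4*s.
Then F(3) - F(1) = (-15618/35 - 4*sqrt(3)) - (202/105) = -47056/105 - 4*sqrt(3).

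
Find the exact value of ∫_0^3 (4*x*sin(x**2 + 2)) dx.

Let u = x**2 + 2, so du = 2*x dx. When x = 0, u = 2; when x = 3, u = 11.
The integral becomes 2·∫ sin(u) du from 2 to 11, with antiderivative -2*cos(u).
Back in x: F(x) = -2*cos(x**2 + 2).
Then F(3) - F(0) = (-2*cos(11)) - (-2*cos(2)) = 2*cos(2) - 2*cos(11).

2*cos(2) - 2*cos(11)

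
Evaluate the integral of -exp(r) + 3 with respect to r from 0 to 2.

7 - exp(2)

An antiderivative is F(r) = 3*r - exp(r).
Then F(2) - F(0) = (6 - exp(2)) - (-1) = 7 - exp(2).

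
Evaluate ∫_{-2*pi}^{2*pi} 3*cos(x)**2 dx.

Use the identity cos^2(x) = (1 + cos(2*x))/2.
An antiderivative is F(x) = 3*x/2 + 3*sin(2*x)/4.
Then F(2*pi) - F(-2*pi) = (3*pi) - (-3*pi) = 6*pi.

6*pi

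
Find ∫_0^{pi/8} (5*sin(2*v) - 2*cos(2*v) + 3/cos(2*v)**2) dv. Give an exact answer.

4 - 7*sqrt(2)/4

An antiderivative is F(v) = -sin(2*v) - 5*cos(2*v)/2 + 3*tan(2*v)/2.
Then F(pi/8) - F(0) = (3/2 - 7*sqrt(2)/4) - (-5/2) = 4 - 7*sqrt(2)/4.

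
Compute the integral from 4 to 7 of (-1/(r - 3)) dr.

-log(4)

An antiderivative is F(r) = -log(r - 3).
Then F(7) - F(4) = (-log(4)) - (0) = -log(4).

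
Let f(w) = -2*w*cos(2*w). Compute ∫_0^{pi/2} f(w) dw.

Integrate by parts once (u = w, dv = -2*cos(2*w) dw).
An antiderivative is F(w) = -w*sin(2*w) - cos(2*w)/2.
Then F(pi/2) - F(0) = (1/2) - (-1/2) = 1.

1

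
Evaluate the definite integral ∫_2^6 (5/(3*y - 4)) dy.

5*log(7)/3

An antiderivative is F(y) = 5*log(3*y - 4)/3.
Then F(6) - F(2) = (5*log(14)/3) - (5*log(2)/3) = 5*log(7)/3.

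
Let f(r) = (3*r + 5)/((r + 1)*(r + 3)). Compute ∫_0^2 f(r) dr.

Factor the denominator: r**2 + 4*r + 3 = (r + 3)(r + 1).
Partial fractions: (3*r + 5)/((r + 1)*(r + 3)) = 2/(r + 3) + 1/(r + 1).
An antiderivative is F(r) = log(r + 1) + 2*log(r + 3).
Then F(2) - F(0) = (log(75)) - (log(9)) = log(25/3).

log(25/3)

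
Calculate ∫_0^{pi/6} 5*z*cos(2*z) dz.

Integrate by parts once (u = z, dv = 5*cos(2*z) dz).
An antiderivative is F(z) = 5*z*sin(2*z)/2 + 5*cos(2*z)/4.
Then F(pi/6) - F(0) = (5/8 + 5*sqrt(3)*pi/24) - (5/4) = -5/8 + 5*sqrt(3)*pi/24.

-5/8 + 5*sqrt(3)*pi/24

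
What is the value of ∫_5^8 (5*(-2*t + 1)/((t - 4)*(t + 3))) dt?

Factor the denominator: t**2 - t - 12 = (t + 3)(t - 4).
Partial fractions: 5*(-2*t + 1)/((t - 4)*(t + 3)) = -5/(t + 3) - 5/(t - 4).
An antiderivative is F(t) = -5*log(t - 4) - 5*log(t + 3).
Then F(8) - F(5) = (-5*log(11) - 10*log(2)) - (-15*log(2)) = -5*log(11) + 5*log(2).

-5*log(11) + 5*log(2)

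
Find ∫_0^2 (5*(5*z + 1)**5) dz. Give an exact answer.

295260

Let u = 5*z + 1, so du = 5 dz. When z = 0, u = 1; when z = 2, u = 11.
The integral becomes ∫ u**5 du from 1 to 11, with antiderivative u**6/6.
Back in z: F(z) = (5*z + 1)**6/6.
Then F(2) - F(0) = (1771561/6) - (1/6) = 295260.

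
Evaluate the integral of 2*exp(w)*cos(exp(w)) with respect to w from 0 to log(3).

-2*sin(1) + 2*sin(3)

Let u = exp(w), so du = exp(w) dw. When w = 0, u = 1; when w = log(3), u = 3.
The integral becomes 2·∫ cos(u) du from 1 to 3, with antiderivative 2*sin(u).
Back in w: F(w) = 2*sin(exp(w)).
Then F(log(3)) - F(0) = (2*sin(3)) - (2*sin(1)) = -2*sin(1) + 2*sin(3).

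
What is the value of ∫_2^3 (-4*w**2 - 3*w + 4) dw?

-173/6

By the power rule, an antiderivative is F(w) = -4*w**3/3 - 3*w**2/2 + 4*w.
Then F(3) - F(2) = (-75/2) - (-26/3) = -173/6.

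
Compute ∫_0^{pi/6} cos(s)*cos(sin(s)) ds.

sin(1/2)

Let u = sin(s), so du = cos(s) ds. When s = 0, u = 0; when s = pi/6, u = 1/2.
The integral becomes ∫ cos(u) du from 0 to 1/2, with antiderivative sin(u).
Back in s: F(s) = sin(sin(s)).
Then F(pi/6) - F(0) = (sin(1/2)) - (0) = sin(1/2).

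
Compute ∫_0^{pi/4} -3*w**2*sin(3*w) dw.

Integrate by parts twice (u = w^2, dv = -3*sin(3*w) dw).
An antiderivative is F(w) = w**2*cos(3*w) - 2*w*sin(3*w)/3 - 2*cos(3*w)/9.
Then F(pi/4) - F(0) = (sqrt(2)*(-9*pi**2 - 24*pi + 32)/288) - (-2/9) = -sqrt(2)*pi**2/32 - sqrt(2)*pi/12 + sqrt(2)/9 + 2/9.

-sqrt(2)*pi**2/32 - sqrt(2)*pi/12 + sqrt(2)/9 + 2/9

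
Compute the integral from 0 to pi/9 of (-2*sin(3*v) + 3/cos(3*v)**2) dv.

An antiderivative is F(v) = 2*cos(3*v)/3 + tan(3*v).
Then F(pi/9) - F(0) = (1/3 + sqrt(3)) - (2/3) = -1/3 + sqrt(3).

-1/3 + sqrt(3)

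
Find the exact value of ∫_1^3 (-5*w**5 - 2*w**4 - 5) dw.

By the power rule, an antiderivative is F(w) = -5*w**6/6 - 2*w**5/5 - 5*w.
Then F(3) - F(1) = (-7197/10) - (-187/30) = -10702/15.

-10702/15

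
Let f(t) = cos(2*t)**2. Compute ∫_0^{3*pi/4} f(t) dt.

3*pi/8

Use the identity cos^2(2*t) = (1 + cos(4*t))/2.
An antiderivative is F(t) = t/2 + sin(4*t)/8.
Then F(3*pi/4) - F(0) = (3*pi/8) - (0) = 3*pi/8.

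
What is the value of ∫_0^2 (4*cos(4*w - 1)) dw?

sin(7) + sin(1)

Let u = 4*w - 1, so du = 4 dw. When w = 0, u = -1; when w = 2, u = 7.
The integral becomes ∫ cos(u) du from -1 to 7, with antiderivative sin(u).
Back in w: F(w) = sin(4*w - 1).
Then F(2) - F(0) = (sin(7)) - (-sin(1)) = sin(7) + sin(1).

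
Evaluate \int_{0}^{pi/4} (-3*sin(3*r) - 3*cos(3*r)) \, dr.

-sqrt(2) - 1

An antiderivative is F(r) = -sin(3*r) + cos(3*r).
Then F(pi/4) - F(0) = (-sqrt(2)) - (1) = -sqrt(2) - 1.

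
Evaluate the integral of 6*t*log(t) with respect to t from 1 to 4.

-45/2 + 96*log(2)

Integrate by parts once (u = ln t, dv = 6*t dt).
An antiderivative is F(t) = 3*t**2*(2*log(t) - 1)/2.
Then F(4) - F(1) = (-24 + 96*log(2)) - (-3/2) = -45/2 + 96*log(2).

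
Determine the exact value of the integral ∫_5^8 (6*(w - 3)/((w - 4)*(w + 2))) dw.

Factor the denominator: w**2 - 2*w - 8 = (w + 2)(w - 4).
Partial fractions: 6*(w - 3)/((w - 4)*(w + 2)) = 5/(w + 2) + 1/(w - 4).
An antiderivative is F(w) = log(w - 4) + 5*log(w + 2).
Then F(8) - F(5) = (7*log(2) + 5*log(5)) - (5*log(7)) = -5*log(7) + 7*log(2) + 5*log(5).

-5*log(7) + 7*log(2) + 5*log(5)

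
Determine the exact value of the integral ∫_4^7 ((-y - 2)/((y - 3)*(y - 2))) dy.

Factor the denominator: y**2 - 5*y + 6 = (y - 2)(y - 3).
Partial fractions: (-y - 2)/((y - 3)*(y - 2)) = 4/(y - 2) - 5/(y - 3).
An antiderivative is F(y) = -5*log(y - 3) + 4*log(y - 2).
Then F(7) - F(4) = (-10*log(2) + 4*log(5)) - (log(16)) = -14*log(2) + 4*log(5).

-14*log(2) + 4*log(5)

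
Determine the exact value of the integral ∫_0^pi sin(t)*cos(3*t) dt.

Use the identity sin(t)cos(3*t) = [sin(4*t) + sin(-2*t)]/2.
An antiderivative is F(t) = cos(2*t)/4 - cos(4*t)/8.
Then F(pi) - F(0) = (1/8) - (1/8) = 0.

0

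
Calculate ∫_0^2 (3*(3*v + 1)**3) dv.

600

Let u = 3*v + 1, so du = 3 dv. When v = 0, u = 1; when v = 2, u = 7.
The integral becomes ∫ u**3 du from 1 to 7, with antiderivative u**4/4.
Back in v: F(v) = (3*v + 1)**4/4.
Then F(2) - F(0) = (2401/4) - (1/4) = 600.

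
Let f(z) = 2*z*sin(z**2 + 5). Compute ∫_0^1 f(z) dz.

-cos(6) + cos(5)

Let u = z**2 + 5, so du = 2*z dz. When z = 0, u = 5; when z = 1, u = 6.
The integral becomes ∫ sin(u) du from 5 to 6, with antiderivative -cos(u).
Back in z: F(z) = -cos(z**2 + 5).
Then F(1) - F(0) = (-cos(6)) - (-cos(5)) = -cos(6) + cos(5).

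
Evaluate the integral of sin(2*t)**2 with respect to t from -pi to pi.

pi

Use the identity sin^2(2*t) = (1 - cos(4*t))/2.
An antiderivative is F(t) = t/2 - sin(4*t)/8.
Then F(pi) - F(-pi) = (pi/2) - (-pi/2) = pi.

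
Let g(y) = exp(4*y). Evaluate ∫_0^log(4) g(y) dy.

255/4

Let u = exp(y), so du = exp(y) dy. When y = 0, u = 1; when y = log(4), u = 4.
The integral becomes ∫ u**3 du from 1 to 4, with antiderivative u**4/4.
Back in y: F(y) = exp(4*y)/4.
Then F(log(4)) - F(0) = (64) - (1/4) = 255/4.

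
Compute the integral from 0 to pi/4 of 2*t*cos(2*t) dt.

-1/2 + pi/4

Integrate by parts once (u = t, dv = 2*cos(2*t) dt).
An antiderivative is F(t) = t*sin(2*t) + cos(2*t)/2.
Then F(pi/4) - F(0) = (pi/4) - (1/2) = -1/2 + pi/4.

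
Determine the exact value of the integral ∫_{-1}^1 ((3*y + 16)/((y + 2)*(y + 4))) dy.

Factor the denominator: y**2 + 6*y + 8 = (y + 4)(y + 2).
Partial fractions: (3*y + 16)/((y + 2)*(y + 4)) = -2/(y + 4) + 5/(y + 2).
An antiderivative is F(y) = 5*log(y + 2) - 2*log(y + 4).
Then F(1) - F(-1) = (-2*log(5) + 5*log(3)) - (-log(9)) = -2*log(5) + 7*log(3).

-2*log(5) + 7*log(3)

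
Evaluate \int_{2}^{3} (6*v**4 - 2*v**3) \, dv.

2207/10

By the power rule, an antiderivative is F(v) = 6*v**5/5 - v**4/2.
Then F(3) - F(2) = (2511/10) - (152/5) = 2207/10.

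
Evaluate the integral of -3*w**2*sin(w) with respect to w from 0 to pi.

Integrate by parts twice (u = w^2, dv = -3*sin(w) dw).
An antiderivative is F(w) = 3*w**2*cos(w) - 6*w*sin(w) - 6*cos(w).
Then F(pi) - F(0) = (6 - 3*pi**2) - (-6) = 12 - 3*pi**2.

12 - 3*pi**2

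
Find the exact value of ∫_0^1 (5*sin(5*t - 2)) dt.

cos(2) - cos(3)

Let u = 5*t - 2, so du = 5 dt. When t = 0, u = -2; when t = 1, u = 3.
The integral becomes ∫ sin(u) du from -2 to 3, with antiderivative -cos(u).
Back in t: F(t) = -cos(5*t - 2).
Then F(1) - F(0) = (-cos(3)) - (-cos(2)) = cos(2) - cos(3).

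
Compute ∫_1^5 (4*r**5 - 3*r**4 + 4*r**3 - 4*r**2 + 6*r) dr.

By the power rule, an antiderivative is F(r) = 2*r**6/3 - 3*r**5/5 + r**4 - 4*r**3/3 + 3*r**2.
Then F(5) - F(1) = (9075) - (41/15) = 136084/15.

136084/15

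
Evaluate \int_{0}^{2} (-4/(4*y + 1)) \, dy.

-log(9)

An antiderivative is F(y) = -log(4*y + 1).
Then F(2) - F(0) = (-log(9)) - (0) = -log(9).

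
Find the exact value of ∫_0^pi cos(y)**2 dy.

pi/2

Use the identity cos^2(y) = (1 + cos(2*y))/2.
An antiderivative is F(y) = y/2 + sin(2*y)/4.
Then F(pi) - F(0) = (pi/2) - (0) = pi/2.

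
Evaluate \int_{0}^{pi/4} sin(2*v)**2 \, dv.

pi/8

Use the identity sin^2(2*v) = (1 - cos(4*v))/2.
An antiderivative is F(v) = v/2 - sin(4*v)/8.
Then F(pi/4) - F(0) = (pi/8) - (0) = pi/8.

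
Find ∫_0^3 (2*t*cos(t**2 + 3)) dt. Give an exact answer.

sin(12) - sin(3)

Let u = t**2 + 3, so du = 2*t dt. When t = 0, u = 3; when t = 3, u = 12.
The integral becomes ∫ cos(u) du from 3 to 12, with antiderivative sin(u).
Back in t: F(t) = sin(t**2 + 3).
Then F(3) - F(0) = (sin(12)) - (sin(3)) = sin(12) - sin(3).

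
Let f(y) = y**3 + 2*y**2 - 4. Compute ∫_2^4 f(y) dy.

By the power rule, an antiderivative is F(y) = y**4/4 + 2*y**3/3 - 4*y.
Then F(4) - F(2) = (272/3) - (4/3) = 268/3.

268/3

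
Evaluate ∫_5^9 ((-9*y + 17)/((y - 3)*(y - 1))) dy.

Factor the denominator: y**2 - 4*y + 3 = (y - 1)(y - 3).
Partial fractions: (-9*y + 17)/((y - 3)*(y - 1)) = -4/(y - 1) - 5/(y - 3).
An antiderivative is F(y) = -5*log(y - 3) - 4*log(y - 1).
Then F(9) - F(5) = (-17*log(2) - 5*log(3)) - (-13*log(2)) = -5*log(3) - 4*log(2).

-5*log(3) - 4*log(2)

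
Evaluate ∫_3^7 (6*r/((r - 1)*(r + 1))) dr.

3*log(2) + 3*log(3)

Factor the denominator: r**2 - 1 = (r + 1)(r - 1).
Partial fractions: 6*r/((r - 1)*(r + 1)) = 3/(r + 1) + 3/(r - 1).
An antiderivative is F(r) = 3*log(r - 1) + 3*log(r + 1).
Then F(7) - F(3) = (3*log(3) + 12*log(2)) - (9*log(2)) = 3*log(2) + 3*log(3).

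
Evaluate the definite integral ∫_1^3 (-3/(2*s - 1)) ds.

An antiderivative is F(s) = -3*log(2*s - 1)/2.
Then F(3) - F(1) = (-3*log(5)/2) - (0) = -3*log(5)/2.

-3*log(5)/2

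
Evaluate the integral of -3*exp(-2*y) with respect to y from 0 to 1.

An antiderivative is F(y) = 3*exp(-2*y)/2.
Then F(1) - F(0) = (3*exp(-2)/2) - (3/2) = -3/2 + 3*exp(-2)/2.

-3/2 + 3*exp(-2)/2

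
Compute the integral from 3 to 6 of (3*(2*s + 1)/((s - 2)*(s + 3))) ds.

Factor the denominator: s**2 + s - 6 = (s + 3)(s - 2).
Partial fractions: 3*(2*s + 1)/((s - 2)*(s + 3)) = 3/(s + 3) + 3/(s - 2).
An antiderivative is F(s) = 3*log(s - 2) + 3*log(s + 3).
Then F(6) - F(3) = (6*log(2) + 6*log(3)) - (3*log(2) + 3*log(3)) = 3*log(2) + 3*log(3).

3*log(2) + 3*log(3)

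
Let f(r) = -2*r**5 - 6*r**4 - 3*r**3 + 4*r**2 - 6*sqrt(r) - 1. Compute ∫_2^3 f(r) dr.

-29957/60 - 12*sqrt(3) + 8*sqrt(2)

By the power rule, an antiderivative is F(r) = -r**6/3 - 6*r**5/5 - 3*r**4/4 - 4*r**(3/2) + 4*r**3/3 - r.
Then F(3) - F(2) = (-11247/20 - 12*sqrt(3)) - (-946/15 - 8*sqrt(2)) = -29957/60 - 12*sqrt(3) + 8*sqrt(2).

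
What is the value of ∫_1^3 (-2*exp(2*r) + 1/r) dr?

An antiderivative is F(r) = -exp(2*r) + log(r).
Then F(3) - F(1) = (-exp(6) + log(3)) - (-exp(2)) = -exp(6) + log(3) + exp(2).

-exp(6) + log(3) + exp(2)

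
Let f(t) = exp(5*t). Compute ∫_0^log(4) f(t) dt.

1023/5

Let u = exp(t), so du = exp(t) dt. When t = 0, u = 1; when t = log(4), u = 4.
The integral becomes ∫ u**4 du from 1 to 4, with antiderivative u**5/5.
Back in t: F(t) = exp(5*t)/5.
Then F(log(4)) - F(0) = (1024/5) - (1/5) = 1023/5.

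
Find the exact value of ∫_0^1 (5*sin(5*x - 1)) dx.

Let u = 5*x - 1, so du = 5 dx. When x = 0, u = -1; when x = 1, u = 4.
The integral becomes ∫ sin(u) du from -1 to 4, with antiderivative -cos(u).
Back in x: F(x) = -cos(5*x - 1).
Then F(1) - F(0) = (-cos(4)) - (-cos(1)) = cos(1) - cos(4).

cos(1) - cos(4)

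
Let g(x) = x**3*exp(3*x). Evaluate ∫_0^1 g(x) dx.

Integrate by parts 3 times (u = x^3, dv = exp(3*x) dx).
An antiderivative is F(x) = (9*x**3 - 9*x**2 + 6*x - 2)*exp(3*x)/27.
Then F(1) - F(0) = (4*exp(3)/27) - (-2/27) = 2/27 + 4*exp(3)/27.

2/27 + 4*exp(3)/27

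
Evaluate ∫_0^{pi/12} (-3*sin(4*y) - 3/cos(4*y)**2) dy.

An antiderivative is F(y) = 3*cos(4*y)/4 - 3*tan(4*y)/4.
Then F(pi/12) - F(0) = (3/8 - 3*sqrt(3)/4) - (3/4) = -3*sqrt(3)/4 - 3/8.

-3*sqrt(3)/4 - 3/8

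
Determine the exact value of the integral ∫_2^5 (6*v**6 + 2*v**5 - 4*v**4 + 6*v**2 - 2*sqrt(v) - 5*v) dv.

By the power rule, an antiderivative is F(v) = 6*v**7/7 + v**6/3 - 4*v**5/5 - 4*v**(3/2)/3 + 2*v**3 - 5*v**2/2.
Then F(5) - F(2) = (2934125/42 - 20*sqrt(5)/3) - (11702/105 - 8*sqrt(2)/3) = -20*sqrt(5)/3 + 8*sqrt(2)/3 + 4882407/70.

-20*sqrt(5)/3 + 8*sqrt(2)/3 + 4882407/70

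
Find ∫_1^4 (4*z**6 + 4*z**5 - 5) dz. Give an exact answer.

84537/7

By the power rule, an antiderivative is F(z) = 4*z**7/7 + 2*z**6/3 - 5*z.
Then F(4) - F(1) = (253532/21) - (-79/21) = 84537/7.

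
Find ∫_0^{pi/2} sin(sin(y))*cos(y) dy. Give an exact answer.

1 - cos(1)

Let u = sin(y), so du = cos(y) dy. When y = 0, u = 0; when y = pi/2, u = 1.
The integral becomes ∫ sin(u) du from 0 to 1, with antiderivative -cos(u).
Back in y: F(y) = -cos(sin(y)).
Then F(pi/2) - F(0) = (-cos(1)) - (-1) = 1 - cos(1).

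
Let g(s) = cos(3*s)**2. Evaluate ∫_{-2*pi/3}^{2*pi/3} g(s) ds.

Use the identity cos^2(3*s) = (1 + cos(6*s))/2.
An antiderivative is F(s) = s/2 + sin(6*s)/12.
Then F(2*pi/3) - F(-2*pi/3) = (pi/3) - (-pi/3) = 2*pi/3.

2*pi/3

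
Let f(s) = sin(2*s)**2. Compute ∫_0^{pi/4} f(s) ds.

pi/8

Use the identity sin^2(2*s) = (1 - cos(4*s))/2.
An antiderivative is F(s) = s/2 - sin(4*s)/8.
Then F(pi/4) - F(0) = (pi/8) - (0) = pi/8.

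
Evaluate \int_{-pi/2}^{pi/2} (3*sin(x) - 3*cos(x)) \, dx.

-6

An antiderivative is F(x) = -3*sin(x) - 3*cos(x).
Then F(pi/2) - F(-pi/2) = (-3) - (3) = -6.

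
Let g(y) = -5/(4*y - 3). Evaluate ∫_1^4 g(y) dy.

An antiderivative is F(y) = -5*log(4*y - 3)/4.
Then F(4) - F(1) = (-5*log(13)/4) - (0) = -5*log(13)/4.

-5*log(13)/4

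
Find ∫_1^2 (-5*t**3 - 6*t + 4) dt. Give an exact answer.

-95/4

By the power rule, an antiderivative is F(t) = -5*t**4/4 - 3*t**2 + 4*t.
Then F(2) - F(1) = (-24) - (-1/4) = -95/4.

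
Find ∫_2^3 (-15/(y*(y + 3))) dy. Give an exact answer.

Factor the denominator: y**2 + 3*y = (y + 3)y.
Partial fractions: -15/(y*(y + 3)) = 5/(y + 3) - 5/y.
An antiderivative is F(y) = -5*log(y) + 5*log(y + 3).
Then F(3) - F(2) = (log(32)) - (-5*log(2) + 5*log(5)) = -5*log(5) + 10*log(2).

-5*log(5) + 10*log(2)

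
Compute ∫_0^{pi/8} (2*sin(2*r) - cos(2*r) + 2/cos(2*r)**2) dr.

An antiderivative is F(r) = -sin(2*r)/2 - cos(2*r) + tan(2*r).
Then F(pi/8) - F(0) = (1 - 3*sqrt(2)/4) - (-1) = 2 - 3*sqrt(2)/4.

2 - 3*sqrt(2)/4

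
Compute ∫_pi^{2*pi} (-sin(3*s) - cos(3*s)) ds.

2/3

An antiderivative is F(s) = -sin(3*s)/3 + cos(3*s)/3.
Then F(2*pi) - F(pi) = (1/3) - (-1/3) = 2/3.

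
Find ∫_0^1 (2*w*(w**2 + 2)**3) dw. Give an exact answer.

65/4

Let u = w**2 + 2, so du = 2*w dw. When w = 0, u = 2; when w = 1, u = 3.
The integral becomes ∫ u**3 du from 2 to 3, with antiderivative u**4/4.
Back in w: F(w) = (w**2 + 2)**4/4.
Then F(1) - F(0) = (81/4) - (4) = 65/4.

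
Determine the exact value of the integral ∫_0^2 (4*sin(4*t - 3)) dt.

cos(3) - cos(5)

Let u = 4*t - 3, so du = 4 dt. When t = 0, u = -3; when t = 2, u = 5.
The integral becomes ∫ sin(u) du from -3 to 5, with antiderivative -cos(u).
Back in t: F(t) = -cos(4*t - 3).
Then F(2) - F(0) = (-cos(5)) - (-cos(3)) = cos(3) - cos(5).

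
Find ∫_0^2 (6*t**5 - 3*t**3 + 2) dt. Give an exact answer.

56

By the power rule, an antiderivative is F(t) = t**6 - 3*t**4/4 + 2*t.
Then F(2) - F(0) = (56) - (0) = 56.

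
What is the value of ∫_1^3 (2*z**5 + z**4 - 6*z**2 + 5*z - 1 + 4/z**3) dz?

By the power rule, an antiderivative is F(z) = z**6/3 + z**5/5 - 2*z**3 + 5*z**2/2 - z - 2/z**2.
Then F(3) - F(1) = (23119/90) - (-59/30) = 11648/45.

11648/45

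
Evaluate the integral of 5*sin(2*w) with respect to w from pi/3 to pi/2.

An antiderivative is F(w) = -5*cos(2*w)/2.
Then F(pi/2) - F(pi/3) = (5/2) - (5/4) = 5/4.

5/4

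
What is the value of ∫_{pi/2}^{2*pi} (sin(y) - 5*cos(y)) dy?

An antiderivative is F(y) = -5*sin(y) - cos(y).
Then F(2*pi) - F(pi/2) = (-1) - (-5) = 4.

4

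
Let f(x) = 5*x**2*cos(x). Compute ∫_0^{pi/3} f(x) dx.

-5*sqrt(3) + 5*sqrt(3)*pi**2/18 + 5*pi/3

Integrate by parts twice (u = x^2, dv = 5*cos(x) dx).
An antiderivative is F(x) = 5*x**2*sin(x) + 10*x*cos(x) - 10*sin(x).
Then F(pi/3) - F(0) = (-5*sqrt(3) + 5*sqrt(3)*pi**2/18 + 5*pi/3) - (0) = -5*sqrt(3) + 5*sqrt(3)*pi**2/18 + 5*pi/3.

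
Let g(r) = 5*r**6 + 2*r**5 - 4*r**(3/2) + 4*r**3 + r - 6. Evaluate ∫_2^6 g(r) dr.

By the power rule, an antiderivative is F(r) = 5*r**7/7 + r**6/3 - 8*r**(5/2)/5 + r**4 + r**2/2 - 6*r.
Then F(6) - F(2) = (1517490/7 - 288*sqrt(6)/5) - (2494/21 - 32*sqrt(2)/5) = -288*sqrt(6)/5 + 32*sqrt(2)/5 + 4549976/21.

-288*sqrt(6)/5 + 32*sqrt(2)/5 + 4549976/21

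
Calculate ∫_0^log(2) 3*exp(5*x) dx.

93/5

Let u = exp(x), so du = exp(x) dx. When x = 0, u = 1; when x = log(2), u = 2.
The integral becomes 3·∫ u**4 du from 1 to 2, with antiderivative 3*u**5/5.
Back in x: F(x) = 3*exp(5*x)/5.
Then F(log(2)) - F(0) = (96/5) - (3/5) = 93/5.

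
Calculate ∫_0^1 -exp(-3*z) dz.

An antiderivative is F(z) = exp(-3*z)/3.
Then F(1) - F(0) = (exp(-3)/3) - (1/3) = (1 - exp(3))*exp(-3)/3.

(1 - exp(3))*exp(-3)/3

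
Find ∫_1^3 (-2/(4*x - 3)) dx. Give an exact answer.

-log(3)

An antiderivative is F(x) = -log(4*x - 3)/2.
Then F(3) - F(1) = (-log(3)) - (0) = -log(3).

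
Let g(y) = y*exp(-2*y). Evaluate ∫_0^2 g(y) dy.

Integrate by parts once (u = y, dv = exp(-2*y) dy).
An antiderivative is F(y) = (-2*y - 1)*exp(-2*y)/4.
Then F(2) - F(0) = (-5*exp(-4)/4) - (-1/4) = (-5 + exp(4))*exp(-4)/4.

(-5 + exp(4))*exp(-4)/4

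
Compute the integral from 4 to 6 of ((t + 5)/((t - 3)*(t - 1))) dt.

-3*log(5) + 7*log(3)

Factor the denominator: t**2 - 4*t + 3 = (t - 1)(t - 3).
Partial fractions: (t + 5)/((t - 3)*(t - 1)) = -3/(t - 1) + 4/(t - 3).
An antiderivative is F(t) = 4*log(t - 3) - 3*log(t - 1).
Then F(6) - F(4) = (-3*log(5) + 4*log(3)) - (-log(27)) = -3*log(5) + 7*log(3).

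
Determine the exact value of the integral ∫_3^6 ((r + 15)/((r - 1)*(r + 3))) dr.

-3*log(3) - log(2) + 4*log(5)

Factor the denominator: r**2 + 2*r - 3 = (r + 3)(r - 1).
Partial fractions: (r + 15)/((r - 1)*(r + 3)) = -3/(r + 3) + 4/(r - 1).
An antiderivative is F(r) = 4*log(r - 1) - 3*log(r + 3).
Then F(6) - F(3) = (-6*log(3) + 4*log(5)) - (log(2/27)) = -3*log(3) - log(2) + 4*log(5).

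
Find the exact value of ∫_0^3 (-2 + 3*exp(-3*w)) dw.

-5 - exp(-9)

An antiderivative is F(w) = -2*w - exp(-3*w).
Then F(3) - F(0) = (-6 - exp(-9)) - (-1) = -5 - exp(-9).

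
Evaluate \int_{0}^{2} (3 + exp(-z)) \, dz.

An antiderivative is F(z) = 3*z - exp(-z).
Then F(2) - F(0) = (6 - exp(-2)) - (-1) = 7 - exp(-2).

7 - exp(-2)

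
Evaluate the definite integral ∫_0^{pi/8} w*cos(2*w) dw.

Integrate by parts once (u = w, dv = cos(2*w) dw).
An antiderivative is F(w) = w*sin(2*w)/2 + cos(2*w)/4.
Then F(pi/8) - F(0) = (sqrt(2)*(pi + 4)/32) - (1/4) = -1/4 + sqrt(2)*pi/32 + sqrt(2)/8.

-1/4 + sqrt(2)*pi/32 + sqrt(2)/8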